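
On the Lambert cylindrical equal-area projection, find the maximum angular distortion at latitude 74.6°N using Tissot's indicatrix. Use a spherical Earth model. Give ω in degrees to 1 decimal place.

120.5°

The Lambert cylindrical equal-area projection is the cylindrical equal-area projection with its standard parallel at the equator (φ₀ = 0). Cylindrical equal-area (φ₀ = 0°): h = cos φ / cos 0° along meridians, k = cos 0° / cos φ along parallels; h·k = 1.
At 74.6°: h = 0.2656, k = 3.766; principal scales a = 3.766, b = 0.2656.
sin(ω/2) = (a − b)/(a + b) = 3.500/4.031 = 0.8683, so ω = 2 arcsin(0.8683) ≈ 120.5°.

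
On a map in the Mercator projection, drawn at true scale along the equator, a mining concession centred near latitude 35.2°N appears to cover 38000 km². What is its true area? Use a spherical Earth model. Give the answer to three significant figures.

Mercator is conformal, so the point scale is isotropic: h = k = sec φ = 1/cos φ.
Areal scale = k² = sec²φ = 1/cos²(35.2°) = 1/0.8171² = 1.498.
True area = apparent / (areal scale) = 38000 / 1.498 ≈ 25400 km².

25400 km²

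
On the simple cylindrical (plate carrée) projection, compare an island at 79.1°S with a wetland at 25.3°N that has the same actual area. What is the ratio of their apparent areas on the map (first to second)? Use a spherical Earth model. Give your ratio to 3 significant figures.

4.78

Plate carrée maps x = Rλ, y = Rφ. The meridian scale is h = 1 and the parallel scale is k = 1/cos φ = sec φ.
Areal scale at 79.1°: h·k = 1.000 × 5.288 = 5.288.
Areal scale at 25.3°: h·k = 1.000 × 1.106 = 1.106.
Ratio = 5.288/1.106 ≈ 4.78.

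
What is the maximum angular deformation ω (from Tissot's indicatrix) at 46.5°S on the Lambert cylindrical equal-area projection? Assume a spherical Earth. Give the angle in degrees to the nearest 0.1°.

The Lambert cylindrical equal-area projection is the cylindrical equal-area projection with its standard parallel at the equator (φ₀ = 0). Cylindrical equal-area (φ₀ = 0°): h = cos φ / cos 0° along meridians, k = cos 0° / cos φ along parallels; h·k = 1.
At 46.5°: h = 0.6884, k = 1.453; principal scales a = 1.453, b = 0.6884.
sin(ω/2) = (a − b)/(a + b) = 0.7644/2.141 = 0.3570, so ω = 2 arcsin(0.3570) ≈ 41.8°.

41.8°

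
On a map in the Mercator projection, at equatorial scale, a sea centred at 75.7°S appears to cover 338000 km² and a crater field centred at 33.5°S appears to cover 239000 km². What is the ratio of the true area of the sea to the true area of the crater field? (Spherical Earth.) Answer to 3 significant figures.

On Mercator the areal scale is sec²φ, so true area = apparent × cos²φ.
True area of sea: 338000 × cos²(75.7°) = 338000 × 0.06101 = 20620 km².
True area of crater field: 239000 × cos²(33.5°) = 239000 × 0.6954 = 166200 km².
Ratio = 20620 / 166200 ≈ 0.124.

0.124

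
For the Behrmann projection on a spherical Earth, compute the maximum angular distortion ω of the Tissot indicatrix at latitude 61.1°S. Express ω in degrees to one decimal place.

63.3°

Behrmann is a cylindrical equal-area projection with standard parallels at ±30°. Cylindrical equal-area (φ₀ = 30°): h = cos φ / cos 30° along meridians, k = cos 30° / cos φ along parallels; h·k = 1.
At 61.1°: h = 0.5580, k = 1.792; principal scales a = 1.792, b = 0.5580.
sin(ω/2) = (a − b)/(a + b) = 1.234/2.350 = 0.5251, so ω = 2 arcsin(0.5251) ≈ 63.3°.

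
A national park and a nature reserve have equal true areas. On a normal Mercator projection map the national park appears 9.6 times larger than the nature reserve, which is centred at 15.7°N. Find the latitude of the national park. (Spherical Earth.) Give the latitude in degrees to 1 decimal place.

71.9°

On Mercator, (apparent₁)/(apparent₂) = sec²φ₁ / sec²φ₂ when true areas are equal.
cos²φ₂ / cos²φ₁ = 9.6  ⇒  cos φ₁ = cos 15.7° / √9.6 = 0.9627/3.098 = 0.3107.
φ₁ = arccos(0.3107) ≈ 71.9°.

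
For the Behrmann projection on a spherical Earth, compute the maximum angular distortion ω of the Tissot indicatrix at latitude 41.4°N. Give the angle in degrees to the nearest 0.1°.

16.4°

Behrmann is a cylindrical equal-area projection with standard parallels at ±30°. For cylindrical equal-area with standard parallel φ₀, h = cos φ / cos φ₀ and k = cos φ₀ / cos φ, so h·k = 1.
At 41.4°: h = 0.8662, k = 1.155; principal scales a = 1.155, b = 0.8662.
sin(ω/2) = (a − b)/(a + b) = 0.2884/2.021 = 0.1427, so ω = 2 arcsin(0.1427) ≈ 16.4°.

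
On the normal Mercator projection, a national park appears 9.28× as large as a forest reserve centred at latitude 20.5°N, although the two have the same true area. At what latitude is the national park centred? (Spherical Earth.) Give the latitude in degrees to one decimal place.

72.1°

Mercator areal scale is sec²φ, so apparent-area ratio = sec²φ₁ / sec²φ₂ = cos²φ₂ / cos²φ₁.
cos²φ₂ / cos²φ₁ = 9.28  ⇒  cos φ₁ = cos 20.5° / √9.28 = 0.9367/3.046 = 0.3075.
φ₁ = arccos(0.3075) ≈ 72.1°.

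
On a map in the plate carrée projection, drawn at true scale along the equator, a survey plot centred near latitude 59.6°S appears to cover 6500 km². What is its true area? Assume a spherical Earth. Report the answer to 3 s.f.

3290 km²

In the plate carrée (x = Rλ, y = Rφ), meridians are true-scale (h = 1) and parallels are stretched by k = sec φ.
Areal scale = h·k = 1 × sec φ; at 59.6°, h = 1.000, k = 1.976, so h·k = 1.976.
True area = apparent / (areal scale) = 6500 / 1.976 ≈ 3290 km².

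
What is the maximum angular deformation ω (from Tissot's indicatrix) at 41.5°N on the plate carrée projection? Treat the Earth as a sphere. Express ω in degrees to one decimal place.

16.5°

Plate carrée maps x = Rλ, y = Rφ. The meridian scale is h = 1 and the parallel scale is k = 1/cos φ = sec φ.
At 41.5°: h = 1.000, k = 1.335; principal scales a = 1.335, b = 1.000.
sin(ω/2) = (a − b)/(a + b) = 0.3352/2.335 = 0.1435, so ω = 2 arcsin(0.1435) ≈ 16.5°.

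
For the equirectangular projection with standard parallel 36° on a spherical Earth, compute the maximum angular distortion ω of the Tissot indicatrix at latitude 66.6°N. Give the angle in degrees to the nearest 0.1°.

The equidistant cylindrical projection with φ₀ = 36° has h = 1 (meridians true) and k = cos φ₀ / cos φ along parallels.
At 66.6°: h = 1.000, k = 2.037; principal scales a = 2.037, b = 1.000.
sin(ω/2) = (a − b)/(a + b) = 1.037/3.037 = 0.3415, so ω = 2 arcsin(0.3415) ≈ 39.9°.

39.9°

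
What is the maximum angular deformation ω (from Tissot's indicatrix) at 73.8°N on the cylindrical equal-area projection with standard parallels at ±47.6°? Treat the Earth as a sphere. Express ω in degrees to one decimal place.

Cylindrical equal-area (φ₀ = 47.6°): h = cos φ / cos 47.6° along meridians, k = cos 47.6° / cos φ along parallels; h·k = 1.
At 73.8°: h = 0.4137, k = 2.417; principal scales a = 2.417, b = 0.4137.
sin(ω/2) = (a − b)/(a + b) = 2.003/2.831 = 0.7077, so ω = 2 arcsin(0.7077) ≈ 90.1°.

90.1°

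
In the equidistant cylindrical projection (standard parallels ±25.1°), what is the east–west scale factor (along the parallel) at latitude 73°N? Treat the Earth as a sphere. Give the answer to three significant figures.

3.10

The equidistant cylindrical projection with φ₀ = 25.1° has h = 1 (meridians true) and k = cos φ₀ / cos φ along parallels.
k = cos 25.1° / cos 73° = 0.9056/0.2924 = 3.097.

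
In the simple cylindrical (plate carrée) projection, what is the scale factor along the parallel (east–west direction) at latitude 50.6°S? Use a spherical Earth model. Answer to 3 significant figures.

1.58

For the equirectangular projection with φ₀ = 0 (plate carrée), h = 1 along meridians and k = sec φ along parallels.
k = 1/cos 50.6° = 1/0.6347 = 1.575.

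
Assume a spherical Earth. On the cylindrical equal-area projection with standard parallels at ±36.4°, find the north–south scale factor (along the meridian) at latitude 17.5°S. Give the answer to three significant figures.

Cylindrical equal-area (φ₀ = 36.4°): h = cos φ / cos 36.4° along meridians, k = cos 36.4° / cos φ along parallels; h·k = 1.
h = cos 17.5° / cos 36.4° = 0.9537/0.8049 = 1.185.

1.18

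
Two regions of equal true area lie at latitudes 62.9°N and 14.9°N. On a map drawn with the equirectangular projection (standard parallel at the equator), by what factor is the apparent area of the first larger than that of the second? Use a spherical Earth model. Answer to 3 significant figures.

2.12

In the plate carrée (x = Rλ, y = Rφ), meridians are true-scale (h = 1) and parallels are stretched by k = sec φ.
Areal scale at 62.9°: h·k = 1.000 × 2.195 = 2.195.
Areal scale at 14.9°: h·k = 1.000 × 1.035 = 1.035.
Ratio = 2.195/1.035 ≈ 2.12.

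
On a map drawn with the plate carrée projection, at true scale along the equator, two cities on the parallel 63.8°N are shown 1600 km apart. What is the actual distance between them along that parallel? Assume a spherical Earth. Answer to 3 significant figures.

706 km

In the plate carrée (x = Rλ, y = Rφ), meridians are true-scale (h = 1) and parallels are stretched by k = sec φ.
Along the parallel at 63.8°, map distances are exaggerated by k = sec 63.8° = 2.265.
True distance = 1600 / 2.265 = 1600 × cos 63.8° ≈ 706 km.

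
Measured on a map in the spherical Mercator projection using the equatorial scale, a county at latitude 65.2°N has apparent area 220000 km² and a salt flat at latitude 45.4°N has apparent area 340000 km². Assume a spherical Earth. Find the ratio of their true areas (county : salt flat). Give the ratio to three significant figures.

On Mercator the areal scale is sec²φ, so true area = apparent × cos²φ.
True area of county: 220000 × cos²(65.2°) = 220000 × 0.1759 = 38710 km².
True area of salt flat: 340000 × cos²(45.4°) = 340000 × 0.4930 = 167600 km².
Ratio = 38710 / 167600 ≈ 0.231.

0.231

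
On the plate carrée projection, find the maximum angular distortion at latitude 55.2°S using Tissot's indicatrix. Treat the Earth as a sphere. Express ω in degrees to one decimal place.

31.7°

In the plate carrée (x = Rλ, y = Rφ), meridians are true-scale (h = 1) and parallels are stretched by k = sec φ.
At 55.2°: h = 1.000, k = 1.752; principal scales a = 1.752, b = 1.000.
sin(ω/2) = (a − b)/(a + b) = 0.7522/2.752 = 0.2733, so ω = 2 arcsin(0.2733) ≈ 31.7°.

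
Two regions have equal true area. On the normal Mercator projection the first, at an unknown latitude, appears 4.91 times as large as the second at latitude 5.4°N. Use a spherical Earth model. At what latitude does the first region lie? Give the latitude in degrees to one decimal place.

63.3°

On Mercator, (apparent₁)/(apparent₂) = sec²φ₁ / sec²φ₂ when true areas are equal.
cos²φ₂ / cos²φ₁ = 4.91  ⇒  cos φ₁ = cos 5.4° / √4.91 = 0.9956/2.216 = 0.4493.
φ₁ = arccos(0.4493) ≈ 63.3°.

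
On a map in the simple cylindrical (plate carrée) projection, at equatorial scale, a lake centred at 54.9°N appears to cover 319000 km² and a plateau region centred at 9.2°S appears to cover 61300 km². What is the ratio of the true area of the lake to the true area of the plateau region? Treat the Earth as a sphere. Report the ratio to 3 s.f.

On the plate carrée, areal scale = h·k = 1 × sec φ, so true area = apparent × cos φ.
True area of lake: 319000 × cos(54.9°) = 319000 × 0.5750 = 183400 km².
True area of plateau region: 61300 × cos(9.2°) = 61300 × 0.9871 = 60510 km².
Ratio = 183400 / 60510 ≈ 3.03.

3.03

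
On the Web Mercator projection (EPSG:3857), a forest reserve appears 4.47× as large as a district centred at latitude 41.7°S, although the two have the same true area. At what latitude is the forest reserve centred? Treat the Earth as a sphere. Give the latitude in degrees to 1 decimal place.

On Mercator, (apparent₁)/(apparent₂) = sec²φ₁ / sec²φ₂ when true areas are equal.
cos²φ₂ / cos²φ₁ = 4.47  ⇒  cos φ₁ = cos 41.7° / √4.47 = 0.7466/2.114 = 0.3531.
φ₁ = arccos(0.3531) ≈ 69.3°.

69.3°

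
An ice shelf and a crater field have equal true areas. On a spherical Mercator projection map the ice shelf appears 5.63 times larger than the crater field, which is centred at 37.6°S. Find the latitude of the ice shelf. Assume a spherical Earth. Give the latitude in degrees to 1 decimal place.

70.5°

Mercator areal scale is sec²φ, so apparent-area ratio = sec²φ₁ / sec²φ₂ = cos²φ₂ / cos²φ₁.
cos²φ₂ / cos²φ₁ = 5.63  ⇒  cos φ₁ = cos 37.6° / √5.63 = 0.7923/2.373 = 0.3339.
φ₁ = arccos(0.3339) ≈ 70.5°.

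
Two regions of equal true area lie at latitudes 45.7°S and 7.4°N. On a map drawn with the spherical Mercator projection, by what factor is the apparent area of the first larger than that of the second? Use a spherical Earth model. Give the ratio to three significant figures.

On Mercator, area is exaggerated by sec²φ = 1/cos²φ.
At 45.7°: sec²(45.7°) = 1/0.6984² = 2.050.
At 7.4°: sec²(7.4°) = 1/0.9917² = 1.017.
Ratio = 2.050/1.017 = cos²(7.4°)/cos²(45.7°) ≈ 2.02.

2.02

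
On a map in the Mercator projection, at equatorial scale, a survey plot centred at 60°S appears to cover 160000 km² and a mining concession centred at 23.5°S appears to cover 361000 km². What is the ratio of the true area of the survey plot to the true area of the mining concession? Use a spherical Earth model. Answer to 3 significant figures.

On Mercator the areal scale is sec²φ, so true area = apparent × cos²φ.
True area of survey plot: 160000 × cos²(60°) = 160000 × 0.2500 = 40000 km².
True area of mining concession: 361000 × cos²(23.5°) = 361000 × 0.8410 = 303600 km².
Ratio = 40000 / 303600 ≈ 0.132.

0.132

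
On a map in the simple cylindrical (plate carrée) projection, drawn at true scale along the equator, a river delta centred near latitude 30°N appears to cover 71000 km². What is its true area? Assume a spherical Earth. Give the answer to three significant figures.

Plate carrée maps x = Rλ, y = Rφ. The meridian scale is h = 1 and the parallel scale is k = 1/cos φ = sec φ.
Areal scale = h·k = 1 × sec φ; at 30°, h = 1.000, k = 1.155, so h·k = 1.155.
True area = apparent / (areal scale) = 71000 / 1.155 ≈ 61500 km².

61500 km²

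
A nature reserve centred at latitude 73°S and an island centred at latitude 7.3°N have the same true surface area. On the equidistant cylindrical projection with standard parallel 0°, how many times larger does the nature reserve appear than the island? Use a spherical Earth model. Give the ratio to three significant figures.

3.39

Plate carrée maps x = Rλ, y = Rφ. The meridian scale is h = 1 and the parallel scale is k = 1/cos φ = sec φ.
Areal scale at 73°: h·k = 1.000 × 3.420 = 3.420.
Areal scale at 7.3°: h·k = 1.000 × 1.008 = 1.008.
Ratio = 3.420/1.008 ≈ 3.39.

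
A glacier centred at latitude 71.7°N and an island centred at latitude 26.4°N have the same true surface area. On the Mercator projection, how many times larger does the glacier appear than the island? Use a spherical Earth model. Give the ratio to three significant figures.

Mercator areal scale is sec²φ.
At 71.7°: sec²(71.7°) = 1/0.3140² = 10.14.
At 26.4°: sec²(26.4°) = 1/0.8957² = 1.246.
Ratio = 10.14/1.246 = cos²(26.4°)/cos²(71.7°) ≈ 8.14.

8.14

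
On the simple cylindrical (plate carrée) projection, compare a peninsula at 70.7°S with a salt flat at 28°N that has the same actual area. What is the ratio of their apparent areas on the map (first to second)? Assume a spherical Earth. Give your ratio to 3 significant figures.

2.67

For the equirectangular projection with φ₀ = 0 (plate carrée), h = 1 along meridians and k = sec φ along parallels.
Areal scale at 70.7°: h·k = 1.000 × 3.026 = 3.026.
Areal scale at 28°: h·k = 1.000 × 1.133 = 1.133.
Ratio = 3.026/1.133 ≈ 2.67.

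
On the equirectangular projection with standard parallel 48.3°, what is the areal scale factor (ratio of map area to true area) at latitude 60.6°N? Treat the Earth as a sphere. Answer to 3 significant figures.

The equidistant cylindrical projection with φ₀ = 48.3° has h = 1 (meridians true) and k = cos φ₀ / cos φ along parallels.
Areal scale = h·k = 1 × cos φ₀ / cos φ; at 60.6°, h = 1.000, k = 1.355, so h·k = 1.355.

1.36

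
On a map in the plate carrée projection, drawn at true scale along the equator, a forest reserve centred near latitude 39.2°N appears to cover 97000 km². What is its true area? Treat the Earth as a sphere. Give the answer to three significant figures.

For the equirectangular projection with φ₀ = 0 (plate carrée), h = 1 along meridians and k = sec φ along parallels.
Areal scale = h·k = 1 × sec φ; at 39.2°, h = 1.000, k = 1.290, so h·k = 1.290.
True area = apparent / (areal scale) = 97000 / 1.290 ≈ 75200 km².

75200 km²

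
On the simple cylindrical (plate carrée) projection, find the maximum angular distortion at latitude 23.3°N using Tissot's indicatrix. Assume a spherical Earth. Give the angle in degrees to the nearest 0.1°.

For the equirectangular projection with φ₀ = 0 (plate carrée), h = 1 along meridians and k = sec φ along parallels.
At 23.3°: h = 1.000, k = 1.089; principal scales a = 1.089, b = 1.000.
sin(ω/2) = (a − b)/(a + b) = 0.08880/2.089 = 0.04251, so ω = 2 arcsin(0.04251) ≈ 4.9°.

4.9°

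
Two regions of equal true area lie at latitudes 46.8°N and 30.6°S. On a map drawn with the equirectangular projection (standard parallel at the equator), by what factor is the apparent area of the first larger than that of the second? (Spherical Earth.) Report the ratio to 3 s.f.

1.26

For the equirectangular projection with φ₀ = 0 (plate carrée), h = 1 along meridians and k = sec φ along parallels.
Areal scale at 46.8°: h·k = 1.000 × 1.461 = 1.461.
Areal scale at 30.6°: h·k = 1.000 × 1.162 = 1.162.
Ratio = 1.461/1.162 ≈ 1.26.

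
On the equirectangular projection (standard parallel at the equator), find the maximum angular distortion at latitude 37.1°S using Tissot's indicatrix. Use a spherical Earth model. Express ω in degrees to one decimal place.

In the plate carrée (x = Rλ, y = Rφ), meridians are true-scale (h = 1) and parallels are stretched by k = sec φ.
At 37.1°: h = 1.000, k = 1.254; principal scales a = 1.254, b = 1.000.
sin(ω/2) = (a − b)/(a + b) = 0.2538/2.254 = 0.1126, so ω = 2 arcsin(0.1126) ≈ 12.9°.

12.9°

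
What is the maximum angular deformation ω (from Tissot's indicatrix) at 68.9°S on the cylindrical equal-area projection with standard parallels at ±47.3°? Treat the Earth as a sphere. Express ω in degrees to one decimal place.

68.2°

For cylindrical equal-area with standard parallel φ₀, h = cos φ / cos φ₀ and k = cos φ₀ / cos φ, so h·k = 1.
At 68.9°: h = 0.5308, k = 1.884; principal scales a = 1.884, b = 0.5308.
sin(ω/2) = (a − b)/(a + b) = 1.353/2.415 = 0.5603, so ω = 2 arcsin(0.5603) ≈ 68.2°.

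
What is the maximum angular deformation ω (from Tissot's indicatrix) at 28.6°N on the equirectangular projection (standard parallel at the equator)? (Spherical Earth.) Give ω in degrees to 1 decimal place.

7.5°

For the equirectangular projection with φ₀ = 0 (plate carrée), h = 1 along meridians and k = sec φ along parallels.
At 28.6°: h = 1.000, k = 1.139; principal scales a = 1.139, b = 1.000.
sin(ω/2) = (a − b)/(a + b) = 0.1390/2.139 = 0.06497, so ω = 2 arcsin(0.06497) ≈ 7.5°.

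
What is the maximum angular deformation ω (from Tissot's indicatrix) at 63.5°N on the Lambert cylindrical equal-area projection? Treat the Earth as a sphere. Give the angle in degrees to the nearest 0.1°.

83.8°

The Lambert cylindrical equal-area projection is the cylindrical equal-area projection with its standard parallel at the equator (φ₀ = 0). Cylindrical equal-area (φ₀ = 0°): h = cos φ / cos 0° along meridians, k = cos 0° / cos φ along parallels; h·k = 1.
At 63.5°: h = 0.4462, k = 2.241; principal scales a = 2.241, b = 0.4462.
sin(ω/2) = (a − b)/(a + b) = 1.795/2.687 = 0.6679, so ω = 2 arcsin(0.6679) ≈ 83.8°.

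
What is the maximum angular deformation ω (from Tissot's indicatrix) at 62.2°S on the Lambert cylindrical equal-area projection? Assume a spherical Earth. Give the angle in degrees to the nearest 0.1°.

The Lambert cylindrical equal-area projection is the cylindrical equal-area projection with its standard parallel at the equator (φ₀ = 0). A cylindrical equal-area projection with standard parallel φ₀ has meridian scale h = cos φ / cos φ₀ and parallel scale k = cos φ₀ / cos φ (so areas are preserved, h·k = 1).
At 62.2°: h = 0.4664, k = 2.144; principal scales a = 2.144, b = 0.4664.
sin(ω/2) = (a − b)/(a + b) = 1.678/2.611 = 0.6427, so ω = 2 arcsin(0.6427) ≈ 80.0°.

80.0°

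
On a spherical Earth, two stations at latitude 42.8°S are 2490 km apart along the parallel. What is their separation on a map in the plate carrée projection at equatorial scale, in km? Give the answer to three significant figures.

Plate carrée maps x = Rλ, y = Rφ. The meridian scale is h = 1 and the parallel scale is k = 1/cos φ = sec φ.
Along the parallel, k = sec 42.8° = 1/0.7337 = 1.363.
Map distance = 2490 × 1.363 ≈ 3390 km.

3390 km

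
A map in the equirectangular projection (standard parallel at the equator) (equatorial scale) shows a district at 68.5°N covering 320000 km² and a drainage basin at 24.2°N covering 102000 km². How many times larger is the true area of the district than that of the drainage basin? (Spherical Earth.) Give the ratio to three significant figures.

1.26

On the plate carrée, areal scale = h·k = 1 × sec φ, so true area = apparent × cos φ.
True area of district: 320000 × cos(68.5°) = 320000 × 0.3665 = 117300 km².
True area of drainage basin: 102000 × cos(24.2°) = 102000 × 0.9121 = 93040 km².
Ratio = 117300 / 93040 ≈ 1.26.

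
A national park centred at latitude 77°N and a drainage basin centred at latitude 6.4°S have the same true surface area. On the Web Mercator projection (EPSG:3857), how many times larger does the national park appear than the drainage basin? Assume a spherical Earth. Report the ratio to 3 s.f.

19.5

On Mercator, area is exaggerated by sec²φ = 1/cos²φ.
At 77°: sec²(77°) = 1/0.2250² = 19.76.
At 6.4°: sec²(6.4°) = 1/0.9938² = 1.013.
Ratio = 19.76/1.013 = cos²(6.4°)/cos²(77°) ≈ 19.5.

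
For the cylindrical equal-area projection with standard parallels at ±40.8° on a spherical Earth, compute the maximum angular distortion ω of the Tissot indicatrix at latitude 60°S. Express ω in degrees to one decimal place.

46.2°

For cylindrical equal-area with standard parallel φ₀, h = cos φ / cos φ₀ and k = cos φ₀ / cos φ, so h·k = 1.
At 60°: h = 0.6605, k = 1.514; principal scales a = 1.514, b = 0.6605.
sin(ω/2) = (a − b)/(a + b) = 0.8535/2.174 = 0.3925, so ω = 2 arcsin(0.3925) ≈ 46.2°.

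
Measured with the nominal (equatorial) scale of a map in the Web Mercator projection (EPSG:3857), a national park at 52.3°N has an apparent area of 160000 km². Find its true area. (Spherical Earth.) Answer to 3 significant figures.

Mercator is conformal, so the point scale is isotropic: h = k = sec φ = 1/cos φ.
Areal scale = k² = sec²φ = 1/cos²(52.3°) = 1/0.6115² = 2.674.
True area = apparent / (areal scale) = 160000 / 2.674 ≈ 59800 km².

59800 km²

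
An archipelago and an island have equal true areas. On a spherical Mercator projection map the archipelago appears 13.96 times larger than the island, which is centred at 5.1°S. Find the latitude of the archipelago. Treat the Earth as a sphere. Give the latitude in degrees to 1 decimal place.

On Mercator, (apparent₁)/(apparent₂) = sec²φ₁ / sec²φ₂ when true areas are equal.
cos²φ₂ / cos²φ₁ = 13.96  ⇒  cos φ₁ = cos 5.1° / √13.96 = 0.9960/3.736 = 0.2666.
φ₁ = arccos(0.2666) ≈ 74.5°.

74.5°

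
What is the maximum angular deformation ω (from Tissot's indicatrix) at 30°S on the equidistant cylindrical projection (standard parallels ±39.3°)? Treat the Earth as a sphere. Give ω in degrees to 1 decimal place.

With standard parallel φ₀ = 39.3°, the equirectangular projection gives x = Rλ cos φ₀, y = Rφ, so h = 1 and k = cos 39.3° / cos φ.
At 30°: h = 1.000, k = 0.8936; principal scales a = 1.000, b = 0.8936.
sin(ω/2) = (a − b)/(a + b) = 0.1064/1.894 = 0.05622, so ω = 2 arcsin(0.05622) ≈ 6.4°.

6.4°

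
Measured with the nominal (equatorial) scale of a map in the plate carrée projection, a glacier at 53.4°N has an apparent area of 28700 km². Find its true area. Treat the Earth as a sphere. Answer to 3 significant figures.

For the equirectangular projection with φ₀ = 0 (plate carrée), h = 1 along meridians and k = sec φ along parallels.
Areal scale = h·k = 1 × sec φ; at 53.4°, h = 1.000, k = 1.677, so h·k = 1.677.
True area = apparent / (areal scale) = 28700 / 1.677 ≈ 17100 km².

17100 km²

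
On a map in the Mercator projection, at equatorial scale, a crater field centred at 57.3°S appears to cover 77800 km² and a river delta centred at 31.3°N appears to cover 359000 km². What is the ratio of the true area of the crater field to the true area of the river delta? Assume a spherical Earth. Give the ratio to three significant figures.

0.0866

On Mercator the areal scale is sec²φ, so true area = apparent × cos²φ.
True area of crater field: 77800 × cos²(57.3°) = 77800 × 0.2919 = 22710 km².
True area of river delta: 359000 × cos²(31.3°) = 359000 × 0.7301 = 262100 km².
Ratio = 22710 / 262100 ≈ 0.0866.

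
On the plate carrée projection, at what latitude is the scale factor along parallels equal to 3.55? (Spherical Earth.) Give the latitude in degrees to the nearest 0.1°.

Plate carrée: h = 1, k = sec φ along parallels.
sec φ = 3.55  ⇒  cos φ = 0.2817  ⇒  φ ≈ 73.6°.

73.6°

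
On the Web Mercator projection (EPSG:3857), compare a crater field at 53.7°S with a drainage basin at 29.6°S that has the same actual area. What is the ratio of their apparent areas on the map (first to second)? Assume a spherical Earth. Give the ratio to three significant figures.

2.16

Mercator areal scale is sec²φ.
At 53.7°: sec²(53.7°) = 1/0.5920² = 2.853.
At 29.6°: sec²(29.6°) = 1/0.8695² = 1.323.
Ratio = 2.853/1.323 = cos²(29.6°)/cos²(53.7°) ≈ 2.16.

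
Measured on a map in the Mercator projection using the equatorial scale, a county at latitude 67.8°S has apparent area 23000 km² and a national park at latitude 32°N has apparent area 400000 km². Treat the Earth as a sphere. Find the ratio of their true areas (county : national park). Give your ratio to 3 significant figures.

0.0114

On Mercator the areal scale is sec²φ, so true area = apparent × cos²φ.
True area of county: 23000 × cos²(67.8°) = 23000 × 0.1428 = 3284 km².
True area of national park: 400000 × cos²(32°) = 400000 × 0.7192 = 287700 km².
Ratio = 3284 / 287700 ≈ 0.0114.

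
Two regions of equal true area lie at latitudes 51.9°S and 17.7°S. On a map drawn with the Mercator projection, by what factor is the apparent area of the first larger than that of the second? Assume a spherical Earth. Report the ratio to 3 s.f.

On Mercator, area is exaggerated by sec²φ = 1/cos²φ.
At 51.9°: sec²(51.9°) = 1/0.6170² = 2.627.
At 17.7°: sec²(17.7°) = 1/0.9527² = 1.102.
Ratio = 2.627/1.102 = cos²(17.7°)/cos²(51.9°) ≈ 2.38.

2.38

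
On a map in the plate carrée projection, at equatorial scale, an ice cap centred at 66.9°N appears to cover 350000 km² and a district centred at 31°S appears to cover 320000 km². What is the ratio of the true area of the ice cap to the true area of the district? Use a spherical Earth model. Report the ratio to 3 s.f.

Plate carrée has h = 1 and k = sec φ, giving areal scale sec φ; true area = (apparent area) · cos φ.
True area of ice cap: 350000 × cos(66.9°) = 350000 × 0.3923 = 137300 km².
True area of district: 320000 × cos(31°) = 320000 × 0.8572 = 274300 km².
Ratio = 137300 / 274300 ≈ 0.501.

0.501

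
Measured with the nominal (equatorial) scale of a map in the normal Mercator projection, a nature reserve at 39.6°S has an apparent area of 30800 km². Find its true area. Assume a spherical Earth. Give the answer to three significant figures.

18300 km²

Mercator is conformal, so the point scale is isotropic: h = k = sec φ = 1/cos φ.
Areal scale = k² = sec²φ = 1/cos²(39.6°) = 1/0.7705² = 1.684.
True area = apparent / (areal scale) = 30800 / 1.684 ≈ 18300 km².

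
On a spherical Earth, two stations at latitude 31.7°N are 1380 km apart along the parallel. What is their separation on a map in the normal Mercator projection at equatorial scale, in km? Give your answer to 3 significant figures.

1620 km

For Mercator, h = k = sec φ (a conformal cylindrical projection has a single point scale, 1/cos φ).
Along the parallel, k = sec 31.7° = 1/0.8508 = 1.175.
Map distance = 1380 × 1.175 ≈ 1620 km.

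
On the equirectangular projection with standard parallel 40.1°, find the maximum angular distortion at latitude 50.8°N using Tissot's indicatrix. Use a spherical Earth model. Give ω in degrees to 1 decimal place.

10.9°

With standard parallel φ₀ = 40.1°, the equirectangular projection gives x = Rλ cos φ₀, y = Rφ, so h = 1 and k = cos 40.1° / cos φ.
At 50.8°: h = 1.000, k = 1.210; principal scales a = 1.210, b = 1.000.
sin(ω/2) = (a − b)/(a + b) = 0.2103/2.210 = 0.09513, so ω = 2 arcsin(0.09513) ≈ 10.9°.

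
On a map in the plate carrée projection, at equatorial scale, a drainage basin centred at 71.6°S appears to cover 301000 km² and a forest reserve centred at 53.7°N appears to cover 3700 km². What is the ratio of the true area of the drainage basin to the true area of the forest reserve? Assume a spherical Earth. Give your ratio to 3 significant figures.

43.4

Plate carrée has h = 1 and k = sec φ, giving areal scale sec φ; true area = (apparent area) · cos φ.
True area of drainage basin: 301000 × cos(71.6°) = 301000 × 0.3156 = 95010 km².
True area of forest reserve: 3700 × cos(53.7°) = 3700 × 0.5920 = 2190 km².
Ratio = 95010 / 2190 ≈ 43.4.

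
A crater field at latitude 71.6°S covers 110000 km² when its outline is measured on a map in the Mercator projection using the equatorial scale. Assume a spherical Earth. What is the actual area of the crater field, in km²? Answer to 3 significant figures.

11000 km²

The Mercator projection is conformal; its linear scale factor is the same in every direction and equals sec φ = 1/cos φ.
Areal scale = k² = sec²φ = 1/cos²(71.6°) = 1/0.3156² = 10.04.
True area = apparent / (areal scale) = 110000 / 10.04 ≈ 11000 km².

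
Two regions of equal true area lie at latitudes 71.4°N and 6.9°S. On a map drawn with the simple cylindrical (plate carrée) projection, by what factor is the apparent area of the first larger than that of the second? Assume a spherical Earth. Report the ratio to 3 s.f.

For the equirectangular projection with φ₀ = 0 (plate carrée), h = 1 along meridians and k = sec φ along parallels.
Areal scale at 71.4°: h·k = 1.000 × 3.135 = 3.135.
Areal scale at 6.9°: h·k = 1.000 × 1.007 = 1.007.
Ratio = 3.135/1.007 ≈ 3.11.

3.11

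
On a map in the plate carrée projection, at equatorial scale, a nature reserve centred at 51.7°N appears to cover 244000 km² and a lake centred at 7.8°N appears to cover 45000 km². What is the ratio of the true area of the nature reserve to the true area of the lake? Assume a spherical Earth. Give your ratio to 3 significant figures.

3.39

On the plate carrée, areal scale = h·k = 1 × sec φ, so true area = apparent × cos φ.
True area of nature reserve: 244000 × cos(51.7°) = 244000 × 0.6198 = 151200 km².
True area of lake: 45000 × cos(7.8°) = 45000 × 0.9907 = 44580 km².
Ratio = 151200 / 44580 ≈ 3.39.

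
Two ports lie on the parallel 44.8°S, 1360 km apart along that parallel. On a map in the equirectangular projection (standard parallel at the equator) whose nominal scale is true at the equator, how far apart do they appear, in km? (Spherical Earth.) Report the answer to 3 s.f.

1920 km

In the plate carrée (x = Rλ, y = Rφ), meridians are true-scale (h = 1) and parallels are stretched by k = sec φ.
Along the parallel, k = sec 44.8° = 1/0.7096 = 1.409.
Map distance = 1360 × 1.409 ≈ 1920 km.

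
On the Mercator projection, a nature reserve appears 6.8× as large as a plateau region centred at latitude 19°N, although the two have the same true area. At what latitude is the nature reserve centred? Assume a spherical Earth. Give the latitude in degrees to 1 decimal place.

For equal true areas on Mercator, apparent areas scale as sec²φ, so the ratio is cos²φ₂ / cos²φ₁.
cos²φ₂ / cos²φ₁ = 6.8  ⇒  cos φ₁ = cos 19° / √6.8 = 0.9455/2.608 = 0.3626.
φ₁ = arccos(0.3626) ≈ 68.7°.

68.7°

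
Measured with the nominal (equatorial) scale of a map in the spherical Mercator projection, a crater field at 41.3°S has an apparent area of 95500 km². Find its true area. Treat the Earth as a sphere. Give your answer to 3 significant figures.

53900 km²

The Mercator projection is conformal; its linear scale factor is the same in every direction and equals sec φ = 1/cos φ.
Areal scale = k² = sec²φ = 1/cos²(41.3°) = 1/0.7513² = 1.772.
True area = apparent / (areal scale) = 95500 / 1.772 ≈ 53900 km².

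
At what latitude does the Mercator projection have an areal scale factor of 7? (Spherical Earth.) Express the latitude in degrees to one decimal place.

67.8°

Mercator areal scale is sec²φ.
sec²φ = 7  ⇒  cos²φ = 0.1429  ⇒  cos φ = 0.3780.
φ = arccos(0.3780) ≈ 67.8°.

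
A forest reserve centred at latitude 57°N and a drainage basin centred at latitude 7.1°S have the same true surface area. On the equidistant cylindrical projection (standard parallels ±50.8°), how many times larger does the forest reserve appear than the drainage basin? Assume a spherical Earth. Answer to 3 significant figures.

In the equirectangular projection with standard parallel φ₀ = 50.8° (x = Rλ cos φ₀, y = Rφ), meridians are true-scale (h = 1) and the parallel scale is k = cos φ₀ / cos φ.
Areal scale at 57°: h·k = 1.000 × 1.160 = 1.160.
Areal scale at 7.1°: h·k = 1.000 × 0.6369 = 0.6369.
Ratio = 1.160/0.6369 ≈ 1.82.

1.82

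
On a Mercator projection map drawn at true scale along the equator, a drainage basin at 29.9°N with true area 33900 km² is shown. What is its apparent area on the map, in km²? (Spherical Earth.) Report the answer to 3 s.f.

45100 km²

Mercator is conformal, so the point scale is isotropic: h = k = sec φ = 1/cos φ.
Areal scale = k² = sec²φ = 1/cos²(29.9°) = 1/0.8669² = 1.331.
Apparent area = 33900 × 1.331 ≈ 45100 km².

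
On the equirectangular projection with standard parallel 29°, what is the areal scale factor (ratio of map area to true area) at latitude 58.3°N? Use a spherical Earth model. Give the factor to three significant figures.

1.66

The equidistant cylindrical projection with φ₀ = 29° has h = 1 (meridians true) and k = cos φ₀ / cos φ along parallels.
Areal scale = h·k = 1 × cos φ₀ / cos φ; at 58.3°, h = 1.000, k = 1.664, so h·k = 1.664.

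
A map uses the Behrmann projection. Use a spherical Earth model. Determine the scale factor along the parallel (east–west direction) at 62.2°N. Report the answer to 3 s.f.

Behrmann is a cylindrical equal-area projection with standard parallels at ±30°. A cylindrical equal-area projection with standard parallel φ₀ has meridian scale h = cos φ / cos φ₀ and parallel scale k = cos φ₀ / cos φ (so areas are preserved, h·k = 1).
k = cos 30° / cos 62.2° = 0.8660/0.4664 = 1.857.

1.86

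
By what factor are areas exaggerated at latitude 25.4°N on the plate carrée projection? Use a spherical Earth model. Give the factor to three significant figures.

In the plate carrée (x = Rλ, y = Rφ), meridians are true-scale (h = 1) and parallels are stretched by k = sec φ.
Areal scale = h·k = 1 × sec φ; at 25.4°, h = 1.000, k = 1.107, so h·k = 1.107.

1.11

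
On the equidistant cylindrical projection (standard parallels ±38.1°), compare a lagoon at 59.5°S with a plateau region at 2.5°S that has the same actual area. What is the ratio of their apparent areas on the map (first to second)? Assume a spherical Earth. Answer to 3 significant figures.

The equidistant cylindrical projection with φ₀ = 38.1° has h = 1 (meridians true) and k = cos φ₀ / cos φ along parallels.
Areal scale at 59.5°: h·k = 1.000 × 1.550 = 1.550.
Areal scale at 2.5°: h·k = 1.000 × 0.7877 = 0.7877.
Ratio = 1.550/0.7877 ≈ 1.97.

1.97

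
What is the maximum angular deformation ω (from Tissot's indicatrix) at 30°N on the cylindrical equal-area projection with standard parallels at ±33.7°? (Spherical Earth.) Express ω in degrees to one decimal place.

4.6°

For cylindrical equal-area with standard parallel φ₀, h = cos φ / cos φ₀ and k = cos φ₀ / cos φ, so h·k = 1.
At 30°: h = 1.041, k = 0.9607; principal scales a = 1.041, b = 0.9607.
sin(ω/2) = (a − b)/(a + b) = 0.08030/2.002 = 0.04012, so ω = 2 arcsin(0.04012) ≈ 4.6°.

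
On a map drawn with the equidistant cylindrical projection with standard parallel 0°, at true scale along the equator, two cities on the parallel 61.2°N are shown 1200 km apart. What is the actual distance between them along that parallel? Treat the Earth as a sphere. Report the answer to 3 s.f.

Plate carrée maps x = Rλ, y = Rφ. The meridian scale is h = 1 and the parallel scale is k = 1/cos φ = sec φ.
Along the parallel at 61.2°, map distances are exaggerated by k = sec 61.2° = 2.076.
True distance = 1200 / 2.076 = 1200 × cos 61.2° ≈ 578 km.

578 km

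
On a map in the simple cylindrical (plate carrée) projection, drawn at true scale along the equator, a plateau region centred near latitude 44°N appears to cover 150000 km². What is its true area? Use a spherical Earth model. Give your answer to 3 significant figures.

108000 km²

For the equirectangular projection with φ₀ = 0 (plate carrée), h = 1 along meridians and k = sec φ along parallels.
Areal scale = h·k = 1 × sec φ; at 44°, h = 1.000, k = 1.390, so h·k = 1.390.
True area = apparent / (areal scale) = 150000 / 1.390 ≈ 108000 km².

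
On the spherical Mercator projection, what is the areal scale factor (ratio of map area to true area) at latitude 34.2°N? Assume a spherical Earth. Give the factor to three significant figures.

Mercator is conformal, so the point scale is isotropic: h = k = sec φ = 1/cos φ.
Areal scale = k² = sec²φ = 1/cos²(34.2°) = 1/0.8271² = 1.462.

1.46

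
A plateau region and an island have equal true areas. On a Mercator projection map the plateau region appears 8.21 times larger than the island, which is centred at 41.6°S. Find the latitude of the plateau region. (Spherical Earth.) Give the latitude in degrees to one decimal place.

On Mercator, (apparent₁)/(apparent₂) = sec²φ₁ / sec²φ₂ when true areas are equal.
cos²φ₂ / cos²φ₁ = 8.21  ⇒  cos φ₁ = cos 41.6° / √8.21 = 0.7478/2.865 = 0.2610.
φ₁ = arccos(0.2610) ≈ 74.9°.

74.9°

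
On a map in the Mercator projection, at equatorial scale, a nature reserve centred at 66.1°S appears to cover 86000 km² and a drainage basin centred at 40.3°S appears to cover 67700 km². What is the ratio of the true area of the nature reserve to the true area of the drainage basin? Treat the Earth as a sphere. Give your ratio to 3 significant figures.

0.358

Since Mercator area scale is 1/cos²φ, the true area equals the apparent area multiplied by cos²φ.
True area of nature reserve: 86000 × cos²(66.1°) = 86000 × 0.1641 = 14120 km².
True area of drainage basin: 67700 × cos²(40.3°) = 67700 × 0.5817 = 39380 km².
Ratio = 14120 / 39380 ≈ 0.358.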